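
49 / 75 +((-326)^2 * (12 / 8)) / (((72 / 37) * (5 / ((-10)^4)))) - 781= 4096034658 / 25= 163841386.32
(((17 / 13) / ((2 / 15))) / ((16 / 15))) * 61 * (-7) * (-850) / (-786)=-231380625 / 54496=-4245.83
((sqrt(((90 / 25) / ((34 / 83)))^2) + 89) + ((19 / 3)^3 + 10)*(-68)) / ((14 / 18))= -40981196 / 1785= -22958.65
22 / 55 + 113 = 567 / 5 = 113.40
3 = 3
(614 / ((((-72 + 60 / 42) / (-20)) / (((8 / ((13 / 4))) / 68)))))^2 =118225945600 / 2979740569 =39.68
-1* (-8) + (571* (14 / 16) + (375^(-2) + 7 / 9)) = 571953133 / 1125000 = 508.40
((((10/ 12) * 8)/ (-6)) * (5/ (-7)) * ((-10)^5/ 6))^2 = 6250000000000/ 35721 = 174967106.18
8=8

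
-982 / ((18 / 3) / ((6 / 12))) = -491 / 6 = -81.83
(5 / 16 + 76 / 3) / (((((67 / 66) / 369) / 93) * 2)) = 464686497 / 1072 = 433476.21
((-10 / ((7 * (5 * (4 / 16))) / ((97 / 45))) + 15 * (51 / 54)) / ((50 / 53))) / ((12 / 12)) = 390769 / 31500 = 12.41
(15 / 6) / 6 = 5 / 12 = 0.42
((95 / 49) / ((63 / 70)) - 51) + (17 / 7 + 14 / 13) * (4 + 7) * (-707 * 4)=-625457509 / 5733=-109097.77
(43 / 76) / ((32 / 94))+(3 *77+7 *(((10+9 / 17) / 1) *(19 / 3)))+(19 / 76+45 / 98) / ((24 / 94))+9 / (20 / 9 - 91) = 33427315639 / 47607616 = 702.14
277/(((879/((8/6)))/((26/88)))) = 3601/29007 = 0.12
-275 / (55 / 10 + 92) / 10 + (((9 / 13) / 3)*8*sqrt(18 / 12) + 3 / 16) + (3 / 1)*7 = 12*sqrt(6) / 13 + 13045 / 624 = 23.17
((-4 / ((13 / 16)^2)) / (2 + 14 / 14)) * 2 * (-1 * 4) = 8192 / 507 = 16.16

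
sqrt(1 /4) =1 /2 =0.50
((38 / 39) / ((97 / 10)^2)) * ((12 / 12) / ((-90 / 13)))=-380 / 254043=-0.00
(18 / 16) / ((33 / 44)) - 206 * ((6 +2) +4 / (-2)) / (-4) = 621 / 2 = 310.50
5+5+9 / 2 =29 / 2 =14.50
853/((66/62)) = 26443/33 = 801.30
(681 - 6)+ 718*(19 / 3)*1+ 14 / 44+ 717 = 392017 / 66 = 5939.65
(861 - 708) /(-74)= -153 /74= -2.07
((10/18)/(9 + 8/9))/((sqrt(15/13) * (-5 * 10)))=-sqrt(195)/13350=-0.00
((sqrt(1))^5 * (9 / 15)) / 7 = 3 / 35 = 0.09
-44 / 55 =-0.80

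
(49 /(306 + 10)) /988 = 49 /312208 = 0.00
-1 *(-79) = 79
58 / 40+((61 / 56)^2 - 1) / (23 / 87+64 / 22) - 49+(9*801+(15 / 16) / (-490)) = 341032102947 / 47620160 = 7161.51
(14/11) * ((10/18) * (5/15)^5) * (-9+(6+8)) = 350/24057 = 0.01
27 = 27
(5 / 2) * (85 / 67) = 425 / 134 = 3.17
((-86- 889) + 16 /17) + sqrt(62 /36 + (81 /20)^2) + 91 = -15012 /17 + sqrt(65249) /60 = -878.80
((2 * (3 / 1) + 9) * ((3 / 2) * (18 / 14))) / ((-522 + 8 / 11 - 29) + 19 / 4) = -330 / 6223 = -0.05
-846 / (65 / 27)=-22842 / 65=-351.42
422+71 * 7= 919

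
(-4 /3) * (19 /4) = -19 /3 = -6.33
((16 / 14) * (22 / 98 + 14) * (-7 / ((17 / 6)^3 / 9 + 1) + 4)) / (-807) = -0.04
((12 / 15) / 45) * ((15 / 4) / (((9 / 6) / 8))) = 16 / 45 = 0.36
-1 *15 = -15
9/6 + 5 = 13/2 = 6.50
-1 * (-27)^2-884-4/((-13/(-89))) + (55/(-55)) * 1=-21338/13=-1641.38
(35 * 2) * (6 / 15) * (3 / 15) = 28 / 5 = 5.60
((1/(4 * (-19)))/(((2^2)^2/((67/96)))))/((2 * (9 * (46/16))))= -67/6041088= -0.00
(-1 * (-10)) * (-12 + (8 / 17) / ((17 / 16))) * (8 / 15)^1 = -53440 / 867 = -61.64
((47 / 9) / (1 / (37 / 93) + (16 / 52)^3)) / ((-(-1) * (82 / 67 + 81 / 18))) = 39381394 / 109751859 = 0.36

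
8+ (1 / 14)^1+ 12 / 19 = 2315 / 266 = 8.70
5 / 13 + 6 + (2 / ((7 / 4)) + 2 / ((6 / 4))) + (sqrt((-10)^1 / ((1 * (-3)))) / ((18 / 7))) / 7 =sqrt(30) / 54 + 2419 / 273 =8.96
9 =9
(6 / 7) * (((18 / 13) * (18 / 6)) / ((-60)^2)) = 9 / 9100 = 0.00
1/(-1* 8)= -1/8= -0.12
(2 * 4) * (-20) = -160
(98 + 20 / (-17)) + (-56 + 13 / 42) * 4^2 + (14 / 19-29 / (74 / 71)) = -412250773 / 501942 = -821.31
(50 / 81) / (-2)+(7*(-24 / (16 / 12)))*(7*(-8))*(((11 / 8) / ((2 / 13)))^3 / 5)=104455566247 / 103680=1007480.38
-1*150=-150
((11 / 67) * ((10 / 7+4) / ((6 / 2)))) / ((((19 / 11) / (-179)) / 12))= -173272 / 469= -369.45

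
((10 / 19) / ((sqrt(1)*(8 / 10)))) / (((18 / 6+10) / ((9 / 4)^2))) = 2025 / 7904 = 0.26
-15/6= -5/2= -2.50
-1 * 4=-4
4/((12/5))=5/3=1.67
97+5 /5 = 98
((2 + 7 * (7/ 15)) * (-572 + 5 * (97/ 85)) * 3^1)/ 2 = -760533/ 170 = -4473.72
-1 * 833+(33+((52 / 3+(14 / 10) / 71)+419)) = -387284 / 1065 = -363.65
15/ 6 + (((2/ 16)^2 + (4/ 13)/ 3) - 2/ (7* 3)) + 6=148913/ 17472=8.52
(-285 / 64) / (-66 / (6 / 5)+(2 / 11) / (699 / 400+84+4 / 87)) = 1871979351 / 23119696192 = 0.08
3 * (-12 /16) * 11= -99 /4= -24.75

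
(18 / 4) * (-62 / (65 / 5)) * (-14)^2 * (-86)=4702824 / 13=361755.69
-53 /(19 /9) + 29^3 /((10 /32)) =7411871 /95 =78019.69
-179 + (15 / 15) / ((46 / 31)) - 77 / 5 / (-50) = -511802 / 2875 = -178.02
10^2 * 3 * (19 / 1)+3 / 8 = 45603 / 8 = 5700.38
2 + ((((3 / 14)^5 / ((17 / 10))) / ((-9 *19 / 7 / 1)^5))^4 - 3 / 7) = 7891606370912004427862580436462127225158439191 / 5021931326944002817730733005021353688737185792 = 1.57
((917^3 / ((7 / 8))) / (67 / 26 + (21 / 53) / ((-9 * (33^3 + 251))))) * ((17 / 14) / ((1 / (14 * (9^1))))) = 10085476994614266336 / 192755291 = 52322698600.34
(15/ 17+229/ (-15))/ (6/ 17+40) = -262/ 735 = -0.36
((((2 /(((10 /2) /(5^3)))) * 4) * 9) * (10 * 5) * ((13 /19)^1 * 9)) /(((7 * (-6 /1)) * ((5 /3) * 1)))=-1053000 /133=-7917.29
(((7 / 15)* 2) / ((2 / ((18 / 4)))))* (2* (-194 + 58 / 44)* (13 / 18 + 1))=-306621 / 220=-1393.73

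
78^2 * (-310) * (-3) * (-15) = -84871800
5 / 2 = 2.50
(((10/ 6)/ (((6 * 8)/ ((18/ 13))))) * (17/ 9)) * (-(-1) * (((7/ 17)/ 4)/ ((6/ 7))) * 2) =245/ 11232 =0.02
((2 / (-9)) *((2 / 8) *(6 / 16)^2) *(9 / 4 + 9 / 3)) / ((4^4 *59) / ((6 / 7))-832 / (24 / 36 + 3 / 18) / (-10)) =-1575 / 680493056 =-0.00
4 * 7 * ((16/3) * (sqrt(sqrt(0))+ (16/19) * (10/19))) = 71680/1083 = 66.19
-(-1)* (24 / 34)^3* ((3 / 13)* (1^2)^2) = 0.08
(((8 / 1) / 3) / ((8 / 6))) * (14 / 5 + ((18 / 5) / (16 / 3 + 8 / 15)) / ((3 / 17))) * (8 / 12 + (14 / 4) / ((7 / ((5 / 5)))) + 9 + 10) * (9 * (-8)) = -91146 / 5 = -18229.20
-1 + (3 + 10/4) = 9/2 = 4.50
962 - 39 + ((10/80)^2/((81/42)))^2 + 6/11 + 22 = 7764305435/8211456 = 945.55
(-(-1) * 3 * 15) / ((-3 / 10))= -150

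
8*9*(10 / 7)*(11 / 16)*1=495 / 7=70.71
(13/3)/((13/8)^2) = 64/39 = 1.64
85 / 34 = 5 / 2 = 2.50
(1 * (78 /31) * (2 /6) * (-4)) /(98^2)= -26 /74431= -0.00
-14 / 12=-1.17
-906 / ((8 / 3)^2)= -4077 / 32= -127.41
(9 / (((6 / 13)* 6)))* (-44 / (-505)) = 143 / 505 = 0.28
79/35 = 2.26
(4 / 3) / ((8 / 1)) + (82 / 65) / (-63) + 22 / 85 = 56453 / 139230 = 0.41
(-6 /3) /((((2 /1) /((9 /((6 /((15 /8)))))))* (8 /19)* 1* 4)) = -855 /512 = -1.67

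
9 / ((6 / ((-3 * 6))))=-27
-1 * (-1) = 1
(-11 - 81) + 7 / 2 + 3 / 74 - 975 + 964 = -3680 / 37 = -99.46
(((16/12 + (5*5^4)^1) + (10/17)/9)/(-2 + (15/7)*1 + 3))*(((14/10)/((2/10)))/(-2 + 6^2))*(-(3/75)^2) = -23438611/71527500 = -0.33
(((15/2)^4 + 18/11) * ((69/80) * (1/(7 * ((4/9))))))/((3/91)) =1499325633/56320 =26621.55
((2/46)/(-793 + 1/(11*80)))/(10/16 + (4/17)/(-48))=-10880/123052277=-0.00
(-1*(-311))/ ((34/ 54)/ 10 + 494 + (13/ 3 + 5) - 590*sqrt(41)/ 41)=13376421000*sqrt(41)/ 732034176449 + 467930970090/ 732034176449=0.76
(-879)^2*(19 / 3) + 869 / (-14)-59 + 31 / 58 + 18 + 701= 993480267 / 203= 4893991.46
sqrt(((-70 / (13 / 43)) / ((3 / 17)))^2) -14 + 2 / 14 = 354407 / 273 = 1298.19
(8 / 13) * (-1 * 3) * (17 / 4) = -102 / 13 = -7.85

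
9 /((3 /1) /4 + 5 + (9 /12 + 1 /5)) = 90 /67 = 1.34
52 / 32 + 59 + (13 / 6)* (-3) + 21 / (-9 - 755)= 82661 / 1528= 54.10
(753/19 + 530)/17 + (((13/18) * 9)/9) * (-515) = -338.44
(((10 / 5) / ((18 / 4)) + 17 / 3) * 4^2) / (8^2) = 55 / 36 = 1.53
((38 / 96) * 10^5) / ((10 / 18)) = 71250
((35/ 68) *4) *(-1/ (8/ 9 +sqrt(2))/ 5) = 36/ 119 - 81 *sqrt(2)/ 238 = -0.18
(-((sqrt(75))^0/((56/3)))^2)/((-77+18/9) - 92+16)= 9/473536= 0.00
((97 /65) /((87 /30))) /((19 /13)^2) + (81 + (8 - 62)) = 285185 /10469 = 27.24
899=899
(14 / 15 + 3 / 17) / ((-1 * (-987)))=283 / 251685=0.00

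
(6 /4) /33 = 1 /22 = 0.05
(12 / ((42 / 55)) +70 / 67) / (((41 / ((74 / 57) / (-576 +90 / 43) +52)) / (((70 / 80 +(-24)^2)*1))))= 110548352754125 / 9016131978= 12261.17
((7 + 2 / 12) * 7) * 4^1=602 / 3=200.67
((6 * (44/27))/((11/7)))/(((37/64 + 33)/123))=20992/921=22.79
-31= -31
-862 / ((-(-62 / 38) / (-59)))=966302 / 31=31171.03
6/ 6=1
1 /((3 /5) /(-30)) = -50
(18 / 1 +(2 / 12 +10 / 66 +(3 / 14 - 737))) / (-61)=55322 / 4697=11.78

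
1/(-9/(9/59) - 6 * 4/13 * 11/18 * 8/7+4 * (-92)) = -273/116923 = -0.00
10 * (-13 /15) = -26 /3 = -8.67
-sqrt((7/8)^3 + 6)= -sqrt(6830)/32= -2.58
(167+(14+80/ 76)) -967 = -14914/ 19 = -784.95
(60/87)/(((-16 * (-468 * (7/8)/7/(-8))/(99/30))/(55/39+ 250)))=-215710/44109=-4.89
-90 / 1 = -90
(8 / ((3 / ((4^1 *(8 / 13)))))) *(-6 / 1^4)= -512 / 13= -39.38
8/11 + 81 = 899/11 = 81.73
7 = 7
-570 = -570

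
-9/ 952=-0.01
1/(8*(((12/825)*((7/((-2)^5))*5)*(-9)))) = 55/63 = 0.87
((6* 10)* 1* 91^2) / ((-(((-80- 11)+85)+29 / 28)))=13912080 / 139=100086.91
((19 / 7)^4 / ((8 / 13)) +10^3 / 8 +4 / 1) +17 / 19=79594631 / 364952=218.10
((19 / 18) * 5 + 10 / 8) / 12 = 235 / 432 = 0.54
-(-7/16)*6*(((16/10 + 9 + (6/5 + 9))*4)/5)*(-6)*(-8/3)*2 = 1397.76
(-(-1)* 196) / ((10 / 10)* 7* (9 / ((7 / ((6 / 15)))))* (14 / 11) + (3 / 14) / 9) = 452760 / 10639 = 42.56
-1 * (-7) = 7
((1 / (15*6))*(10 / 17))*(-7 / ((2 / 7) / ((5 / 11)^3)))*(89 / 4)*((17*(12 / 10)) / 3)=-2.28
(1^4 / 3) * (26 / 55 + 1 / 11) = 31 / 165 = 0.19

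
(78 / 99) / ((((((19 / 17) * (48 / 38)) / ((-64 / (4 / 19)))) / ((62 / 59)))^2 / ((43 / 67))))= 1793453903072 / 69268419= 25891.36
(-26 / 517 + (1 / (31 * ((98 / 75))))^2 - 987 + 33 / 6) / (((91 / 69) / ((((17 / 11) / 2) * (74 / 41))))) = -203272254715983681 / 195832160992468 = -1037.99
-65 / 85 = -13 / 17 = -0.76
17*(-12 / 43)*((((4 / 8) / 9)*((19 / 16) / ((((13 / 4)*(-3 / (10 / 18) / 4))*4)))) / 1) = 1615 / 90558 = 0.02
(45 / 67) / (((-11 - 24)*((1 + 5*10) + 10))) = -9 / 28609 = -0.00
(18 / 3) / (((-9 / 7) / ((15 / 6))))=-35 / 3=-11.67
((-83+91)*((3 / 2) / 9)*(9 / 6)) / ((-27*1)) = -2 / 27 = -0.07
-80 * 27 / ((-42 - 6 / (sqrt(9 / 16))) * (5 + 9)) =108 / 35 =3.09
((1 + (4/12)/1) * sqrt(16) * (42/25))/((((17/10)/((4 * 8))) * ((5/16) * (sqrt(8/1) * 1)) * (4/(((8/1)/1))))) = 114688 * sqrt(2)/425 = 381.63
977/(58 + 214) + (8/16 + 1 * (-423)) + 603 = 50073/272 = 184.09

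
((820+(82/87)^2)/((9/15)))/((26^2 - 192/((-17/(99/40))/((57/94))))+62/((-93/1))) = 62055373700/31400064621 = 1.98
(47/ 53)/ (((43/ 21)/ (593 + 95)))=15792/ 53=297.96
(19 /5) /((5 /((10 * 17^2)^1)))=10982 /5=2196.40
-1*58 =-58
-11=-11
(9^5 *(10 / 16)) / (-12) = -3075.47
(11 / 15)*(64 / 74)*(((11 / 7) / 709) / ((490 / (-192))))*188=-23293952 / 224947975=-0.10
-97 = -97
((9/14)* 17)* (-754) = -57681/7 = -8240.14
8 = 8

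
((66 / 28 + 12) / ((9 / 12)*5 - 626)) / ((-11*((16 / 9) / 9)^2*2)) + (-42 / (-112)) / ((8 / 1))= 3618597 / 49063168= 0.07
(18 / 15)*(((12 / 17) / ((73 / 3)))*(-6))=-1296 / 6205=-0.21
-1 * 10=-10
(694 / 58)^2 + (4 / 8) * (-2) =119568 / 841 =142.17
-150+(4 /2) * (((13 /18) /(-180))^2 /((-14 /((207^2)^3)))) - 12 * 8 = -2026466039721 /11200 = -180934467.83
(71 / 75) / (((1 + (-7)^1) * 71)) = -1 / 450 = -0.00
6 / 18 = 1 / 3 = 0.33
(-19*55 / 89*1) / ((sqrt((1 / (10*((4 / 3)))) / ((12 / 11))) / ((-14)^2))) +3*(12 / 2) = 18 - 74480*sqrt(110) / 89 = -8759.00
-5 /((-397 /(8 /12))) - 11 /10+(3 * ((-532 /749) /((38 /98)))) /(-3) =943253 /1274370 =0.74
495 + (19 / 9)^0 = 496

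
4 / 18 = 0.22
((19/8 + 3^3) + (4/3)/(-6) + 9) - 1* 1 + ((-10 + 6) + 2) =2531/72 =35.15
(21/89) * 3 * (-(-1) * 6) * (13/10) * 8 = 19656/445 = 44.17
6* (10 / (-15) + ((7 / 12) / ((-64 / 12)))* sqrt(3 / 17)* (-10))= -4 + 105* sqrt(51) / 272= -1.24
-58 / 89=-0.65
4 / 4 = 1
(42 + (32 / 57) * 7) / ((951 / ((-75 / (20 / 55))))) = -359975 / 36138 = -9.96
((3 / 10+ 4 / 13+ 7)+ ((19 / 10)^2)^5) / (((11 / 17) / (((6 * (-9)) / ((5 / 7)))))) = -259266163522089969 / 3575000000000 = -72522.00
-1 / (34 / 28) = -14 / 17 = -0.82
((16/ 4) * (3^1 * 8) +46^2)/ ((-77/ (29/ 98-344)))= 5321914/ 539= 9873.68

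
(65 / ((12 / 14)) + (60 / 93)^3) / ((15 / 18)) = 2720581 / 29791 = 91.32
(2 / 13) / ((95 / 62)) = 124 / 1235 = 0.10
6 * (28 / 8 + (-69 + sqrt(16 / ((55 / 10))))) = -393 + 24 * sqrt(22) / 11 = -382.77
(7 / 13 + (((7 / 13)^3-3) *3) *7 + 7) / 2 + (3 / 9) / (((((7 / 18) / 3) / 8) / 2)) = 231475 / 15379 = 15.05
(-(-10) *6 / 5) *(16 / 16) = 12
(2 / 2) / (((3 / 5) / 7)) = 11.67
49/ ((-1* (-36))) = 49/ 36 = 1.36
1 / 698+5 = 3491 / 698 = 5.00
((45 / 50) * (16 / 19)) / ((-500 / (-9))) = 162 / 11875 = 0.01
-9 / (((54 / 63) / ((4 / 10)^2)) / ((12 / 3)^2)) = -26.88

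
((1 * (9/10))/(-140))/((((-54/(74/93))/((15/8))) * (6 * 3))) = 37/3749760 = 0.00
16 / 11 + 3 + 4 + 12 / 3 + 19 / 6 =15.62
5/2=2.50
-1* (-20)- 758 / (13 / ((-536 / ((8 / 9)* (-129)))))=-141178 / 559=-252.55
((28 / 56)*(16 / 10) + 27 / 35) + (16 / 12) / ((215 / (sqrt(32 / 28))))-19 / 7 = -1.14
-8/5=-1.60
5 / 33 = 0.15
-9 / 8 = -1.12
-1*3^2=-9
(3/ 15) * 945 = 189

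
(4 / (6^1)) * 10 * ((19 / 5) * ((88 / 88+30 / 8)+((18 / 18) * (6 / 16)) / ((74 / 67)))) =57247 / 444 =128.93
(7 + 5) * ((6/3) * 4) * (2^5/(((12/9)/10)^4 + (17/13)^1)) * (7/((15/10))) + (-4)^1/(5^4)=5896796556668/538020625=10960.17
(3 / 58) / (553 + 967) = 3 / 88160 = 0.00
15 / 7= 2.14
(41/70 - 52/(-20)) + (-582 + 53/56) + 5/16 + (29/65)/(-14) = -840967/1456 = -577.59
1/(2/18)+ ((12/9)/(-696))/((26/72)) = 3391/377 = 8.99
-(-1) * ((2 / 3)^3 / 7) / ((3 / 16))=128 / 567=0.23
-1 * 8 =-8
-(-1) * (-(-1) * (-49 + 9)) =-40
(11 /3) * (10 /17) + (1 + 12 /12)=212 /51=4.16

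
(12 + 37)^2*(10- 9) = 2401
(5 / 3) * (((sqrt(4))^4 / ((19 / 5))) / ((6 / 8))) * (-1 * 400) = -640000 / 171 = -3742.69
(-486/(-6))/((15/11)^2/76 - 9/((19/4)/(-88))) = 82764/170393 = 0.49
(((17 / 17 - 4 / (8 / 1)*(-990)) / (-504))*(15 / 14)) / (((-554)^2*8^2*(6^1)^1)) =-155 / 17324794368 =-0.00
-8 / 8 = -1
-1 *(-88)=88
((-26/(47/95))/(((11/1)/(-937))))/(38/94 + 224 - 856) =-462878/65307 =-7.09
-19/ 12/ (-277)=19/ 3324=0.01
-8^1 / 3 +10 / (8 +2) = -5 / 3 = -1.67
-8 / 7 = -1.14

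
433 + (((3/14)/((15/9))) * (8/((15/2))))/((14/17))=530629/1225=433.17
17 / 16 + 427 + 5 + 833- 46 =19521 / 16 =1220.06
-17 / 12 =-1.42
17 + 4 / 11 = 191 / 11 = 17.36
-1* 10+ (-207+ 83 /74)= -15975 /74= -215.88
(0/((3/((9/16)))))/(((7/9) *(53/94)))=0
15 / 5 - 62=-59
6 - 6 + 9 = 9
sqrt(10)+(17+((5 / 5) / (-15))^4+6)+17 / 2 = sqrt(10)+3189377 / 101250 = 34.66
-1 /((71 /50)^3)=-125000 /357911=-0.35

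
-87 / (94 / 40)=-1740 / 47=-37.02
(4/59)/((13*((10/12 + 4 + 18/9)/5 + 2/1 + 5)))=120/192517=0.00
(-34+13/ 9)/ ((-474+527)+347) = -293/ 3600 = -0.08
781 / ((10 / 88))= 34364 / 5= 6872.80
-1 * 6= -6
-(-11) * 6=66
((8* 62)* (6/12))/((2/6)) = 744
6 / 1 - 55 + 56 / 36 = -427 / 9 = -47.44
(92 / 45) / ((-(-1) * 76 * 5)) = 23 / 4275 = 0.01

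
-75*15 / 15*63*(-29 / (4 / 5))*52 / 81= 329875 / 3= 109958.33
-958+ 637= -321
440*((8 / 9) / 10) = 352 / 9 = 39.11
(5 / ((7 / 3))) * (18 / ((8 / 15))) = 72.32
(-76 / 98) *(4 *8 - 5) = -1026 / 49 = -20.94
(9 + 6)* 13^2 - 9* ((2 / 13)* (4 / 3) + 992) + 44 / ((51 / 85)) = -246539 / 39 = -6321.51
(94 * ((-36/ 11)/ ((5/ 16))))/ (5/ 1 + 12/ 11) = -54144/ 335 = -161.62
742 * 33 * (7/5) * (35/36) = 199969/6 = 33328.17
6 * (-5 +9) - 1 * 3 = 21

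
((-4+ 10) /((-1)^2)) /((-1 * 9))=-2 /3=-0.67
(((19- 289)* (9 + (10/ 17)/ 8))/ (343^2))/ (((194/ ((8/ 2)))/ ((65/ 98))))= -5414175/ 19012313698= -0.00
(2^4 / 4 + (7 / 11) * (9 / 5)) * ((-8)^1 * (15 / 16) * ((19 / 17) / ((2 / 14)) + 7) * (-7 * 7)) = 5241726 / 187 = 28030.62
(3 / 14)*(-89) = -267 / 14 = -19.07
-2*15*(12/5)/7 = -72/7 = -10.29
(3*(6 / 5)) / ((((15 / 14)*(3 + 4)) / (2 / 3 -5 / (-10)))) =14 / 25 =0.56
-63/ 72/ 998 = -7/ 7984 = -0.00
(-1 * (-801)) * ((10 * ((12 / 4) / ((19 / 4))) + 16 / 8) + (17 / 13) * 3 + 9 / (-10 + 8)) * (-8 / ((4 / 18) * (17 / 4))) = -220480056 / 4199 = -52507.75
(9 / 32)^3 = 729 / 32768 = 0.02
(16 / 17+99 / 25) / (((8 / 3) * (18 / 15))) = 2083 / 1360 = 1.53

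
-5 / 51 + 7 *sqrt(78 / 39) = -5 / 51 + 7 *sqrt(2) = 9.80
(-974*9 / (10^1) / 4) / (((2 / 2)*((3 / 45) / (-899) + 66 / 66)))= -11820951 / 53936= -219.17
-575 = -575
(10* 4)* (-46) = -1840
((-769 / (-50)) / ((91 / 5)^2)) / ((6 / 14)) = 769 / 7098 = 0.11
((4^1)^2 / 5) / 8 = 2 / 5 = 0.40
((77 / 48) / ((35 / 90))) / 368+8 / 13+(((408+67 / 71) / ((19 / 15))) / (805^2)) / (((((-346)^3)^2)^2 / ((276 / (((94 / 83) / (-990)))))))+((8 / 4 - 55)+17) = -24182831547731155678542178685487187573271 / 683644414910771732634146319279350899712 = -35.37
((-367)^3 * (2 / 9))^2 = 9773640867699076 / 81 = 120662232934556.49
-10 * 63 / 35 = -18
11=11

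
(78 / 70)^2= 1.24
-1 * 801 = -801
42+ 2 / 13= 42.15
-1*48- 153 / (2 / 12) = -966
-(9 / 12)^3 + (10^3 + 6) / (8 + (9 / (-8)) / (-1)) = 513101 / 4672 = 109.82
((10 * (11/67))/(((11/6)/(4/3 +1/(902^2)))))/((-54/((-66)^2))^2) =7875693980/1013643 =7769.69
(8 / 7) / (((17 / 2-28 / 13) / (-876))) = -157.76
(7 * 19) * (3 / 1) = 399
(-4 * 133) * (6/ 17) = -3192/ 17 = -187.76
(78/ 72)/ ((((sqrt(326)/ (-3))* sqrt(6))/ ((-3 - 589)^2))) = -569504* sqrt(489)/ 489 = -25753.86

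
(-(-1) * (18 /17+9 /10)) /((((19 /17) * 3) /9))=999 /190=5.26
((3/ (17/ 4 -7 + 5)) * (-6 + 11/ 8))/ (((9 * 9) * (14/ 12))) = -37/ 567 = -0.07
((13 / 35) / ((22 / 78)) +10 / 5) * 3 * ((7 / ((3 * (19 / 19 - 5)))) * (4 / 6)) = -1277 / 330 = -3.87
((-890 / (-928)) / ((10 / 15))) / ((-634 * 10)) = -267 / 1176704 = -0.00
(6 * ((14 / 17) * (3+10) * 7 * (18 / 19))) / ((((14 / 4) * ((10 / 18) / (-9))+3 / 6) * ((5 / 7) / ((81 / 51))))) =2106395928 / 631465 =3335.73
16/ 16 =1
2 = 2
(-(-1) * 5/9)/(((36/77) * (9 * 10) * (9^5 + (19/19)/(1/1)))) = 77/344379600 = 0.00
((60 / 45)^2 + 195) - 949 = -6770 / 9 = -752.22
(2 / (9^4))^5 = 0.00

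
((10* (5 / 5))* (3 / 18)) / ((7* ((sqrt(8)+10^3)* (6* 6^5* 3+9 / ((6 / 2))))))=625 / 367420935609 - 5* sqrt(2) / 1469683742436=0.00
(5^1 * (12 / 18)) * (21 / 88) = 35 / 44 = 0.80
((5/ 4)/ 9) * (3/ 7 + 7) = 65/ 63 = 1.03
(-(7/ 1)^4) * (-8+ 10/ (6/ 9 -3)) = 29498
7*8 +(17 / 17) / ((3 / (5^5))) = 3293 / 3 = 1097.67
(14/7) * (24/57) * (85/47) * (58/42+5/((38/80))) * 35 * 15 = 161534000/16967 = 9520.48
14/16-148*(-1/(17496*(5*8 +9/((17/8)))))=2878721/3289248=0.88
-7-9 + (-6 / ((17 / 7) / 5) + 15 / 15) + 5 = -380 / 17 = -22.35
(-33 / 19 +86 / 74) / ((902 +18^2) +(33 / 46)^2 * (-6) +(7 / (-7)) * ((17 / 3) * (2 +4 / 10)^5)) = -1335725000 / 1793649905723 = -0.00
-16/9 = -1.78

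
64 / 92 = 16 / 23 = 0.70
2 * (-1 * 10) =-20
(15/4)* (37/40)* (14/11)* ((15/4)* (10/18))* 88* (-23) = -148925/8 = -18615.62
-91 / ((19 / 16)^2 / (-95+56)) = 908544 / 361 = 2516.74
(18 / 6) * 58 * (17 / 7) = 2958 / 7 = 422.57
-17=-17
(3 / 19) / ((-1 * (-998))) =3 / 18962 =0.00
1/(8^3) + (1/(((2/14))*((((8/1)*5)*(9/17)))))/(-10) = -3583/115200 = -0.03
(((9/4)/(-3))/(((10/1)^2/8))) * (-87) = 261/50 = 5.22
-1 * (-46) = 46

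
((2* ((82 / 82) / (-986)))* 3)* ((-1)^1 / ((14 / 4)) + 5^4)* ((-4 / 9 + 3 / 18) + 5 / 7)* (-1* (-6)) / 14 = -240515 / 338198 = -0.71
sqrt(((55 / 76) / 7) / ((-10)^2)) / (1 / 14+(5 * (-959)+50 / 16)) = -2 * sqrt(7315) / 25492395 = -0.00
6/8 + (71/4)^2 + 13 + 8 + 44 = 6093/16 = 380.81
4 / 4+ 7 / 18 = 25 / 18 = 1.39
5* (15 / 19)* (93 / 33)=2325 / 209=11.12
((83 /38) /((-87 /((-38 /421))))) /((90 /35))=581 /659286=0.00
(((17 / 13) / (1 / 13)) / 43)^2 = 0.16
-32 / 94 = -16 / 47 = -0.34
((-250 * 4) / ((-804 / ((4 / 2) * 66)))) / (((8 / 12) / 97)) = 1600500 / 67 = 23888.06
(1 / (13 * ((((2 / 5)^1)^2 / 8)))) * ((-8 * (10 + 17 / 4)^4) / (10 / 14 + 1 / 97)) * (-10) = 298646861625 / 17056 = 17509783.16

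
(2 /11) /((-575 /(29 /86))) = -29 /271975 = -0.00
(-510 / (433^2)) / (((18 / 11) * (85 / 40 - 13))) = 7480 / 48934629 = 0.00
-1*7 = -7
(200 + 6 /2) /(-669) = -203 /669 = -0.30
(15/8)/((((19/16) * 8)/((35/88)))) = 525/6688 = 0.08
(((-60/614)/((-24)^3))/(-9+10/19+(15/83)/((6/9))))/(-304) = 415/146394261504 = 0.00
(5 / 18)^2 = 0.08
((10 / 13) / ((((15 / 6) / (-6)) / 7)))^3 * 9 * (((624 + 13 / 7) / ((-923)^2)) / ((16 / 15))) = -1926076320 / 143976001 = -13.38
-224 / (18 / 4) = -448 / 9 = -49.78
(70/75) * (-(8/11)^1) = -112/165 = -0.68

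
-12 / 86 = -6 / 43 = -0.14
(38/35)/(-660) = -19/11550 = -0.00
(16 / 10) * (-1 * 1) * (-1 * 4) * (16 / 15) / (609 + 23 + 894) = 256 / 57225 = 0.00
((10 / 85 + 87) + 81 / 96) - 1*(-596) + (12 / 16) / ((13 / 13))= 684.71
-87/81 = -29/27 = -1.07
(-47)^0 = 1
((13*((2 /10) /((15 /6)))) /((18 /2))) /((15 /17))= 0.13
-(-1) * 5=5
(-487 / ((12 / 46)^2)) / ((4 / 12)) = -21468.58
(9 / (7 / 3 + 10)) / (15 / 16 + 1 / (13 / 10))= 0.43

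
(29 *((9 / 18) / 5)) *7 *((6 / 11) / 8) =609 / 440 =1.38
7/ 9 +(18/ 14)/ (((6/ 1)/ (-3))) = 17/ 126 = 0.13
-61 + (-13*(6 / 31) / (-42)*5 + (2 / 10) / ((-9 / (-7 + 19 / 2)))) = -237313 / 3906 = -60.76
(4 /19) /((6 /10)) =0.35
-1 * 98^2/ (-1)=9604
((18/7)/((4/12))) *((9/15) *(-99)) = -16038/35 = -458.23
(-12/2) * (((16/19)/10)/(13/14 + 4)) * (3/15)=-224/10925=-0.02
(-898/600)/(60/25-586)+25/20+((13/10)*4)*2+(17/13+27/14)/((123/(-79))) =6253954181/653223480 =9.57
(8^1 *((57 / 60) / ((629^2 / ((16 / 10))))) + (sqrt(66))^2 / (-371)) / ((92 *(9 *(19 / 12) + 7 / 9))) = -5874253794 / 45660462931825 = -0.00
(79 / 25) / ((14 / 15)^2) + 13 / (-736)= 130187 / 36064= 3.61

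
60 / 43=1.40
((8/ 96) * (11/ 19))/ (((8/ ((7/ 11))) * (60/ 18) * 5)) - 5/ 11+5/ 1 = 1520077/ 334400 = 4.55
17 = 17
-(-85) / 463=85 / 463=0.18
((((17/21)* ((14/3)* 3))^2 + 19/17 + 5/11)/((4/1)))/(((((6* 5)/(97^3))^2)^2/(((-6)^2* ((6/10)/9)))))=75912598874149876174280140769/1136025000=66823000263330363481.68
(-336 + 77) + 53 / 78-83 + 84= -257.32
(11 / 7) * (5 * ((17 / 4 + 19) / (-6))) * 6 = -5115 / 28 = -182.68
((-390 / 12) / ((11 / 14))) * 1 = -455 / 11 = -41.36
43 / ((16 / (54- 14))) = 215 / 2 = 107.50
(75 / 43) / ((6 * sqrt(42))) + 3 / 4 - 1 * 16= -61 / 4 + 25 * sqrt(42) / 3612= -15.21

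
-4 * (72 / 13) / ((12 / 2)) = -48 / 13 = -3.69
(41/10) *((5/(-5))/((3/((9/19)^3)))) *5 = -9963/13718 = -0.73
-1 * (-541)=541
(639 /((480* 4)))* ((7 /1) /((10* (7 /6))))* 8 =639 /400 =1.60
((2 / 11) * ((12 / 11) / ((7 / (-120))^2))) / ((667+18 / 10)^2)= 33750 / 258984649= 0.00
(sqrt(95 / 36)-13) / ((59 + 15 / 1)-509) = 13 / 435-sqrt(95) / 2610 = 0.03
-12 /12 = -1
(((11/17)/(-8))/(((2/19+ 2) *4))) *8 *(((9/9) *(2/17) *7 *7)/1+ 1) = -4807/9248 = -0.52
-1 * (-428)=428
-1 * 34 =-34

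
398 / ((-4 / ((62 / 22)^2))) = -191239 / 242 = -790.24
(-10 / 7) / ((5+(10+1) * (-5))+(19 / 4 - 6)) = 8 / 287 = 0.03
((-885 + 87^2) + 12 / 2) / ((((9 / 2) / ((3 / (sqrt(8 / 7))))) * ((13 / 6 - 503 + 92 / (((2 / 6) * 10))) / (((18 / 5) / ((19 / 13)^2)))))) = -20350980 * sqrt(14) / 5125117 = -14.86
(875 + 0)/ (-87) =-875/ 87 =-10.06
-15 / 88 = -0.17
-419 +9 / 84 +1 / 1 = -11701 / 28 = -417.89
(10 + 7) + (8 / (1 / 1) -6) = 19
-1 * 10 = -10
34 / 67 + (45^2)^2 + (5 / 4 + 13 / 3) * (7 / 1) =3296934331 / 804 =4100664.59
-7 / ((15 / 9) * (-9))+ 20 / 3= 7.13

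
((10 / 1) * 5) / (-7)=-50 / 7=-7.14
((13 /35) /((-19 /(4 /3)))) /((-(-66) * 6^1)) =-13 /197505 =-0.00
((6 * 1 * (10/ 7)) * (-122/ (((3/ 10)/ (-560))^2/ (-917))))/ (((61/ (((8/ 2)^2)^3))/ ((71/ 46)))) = 23894373171200000/ 69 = 346295263350724.64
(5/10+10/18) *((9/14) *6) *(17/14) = 4.94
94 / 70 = 47 / 35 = 1.34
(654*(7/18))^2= 64685.44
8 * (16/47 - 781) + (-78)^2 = -7580/47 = -161.28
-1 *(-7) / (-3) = -7 / 3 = -2.33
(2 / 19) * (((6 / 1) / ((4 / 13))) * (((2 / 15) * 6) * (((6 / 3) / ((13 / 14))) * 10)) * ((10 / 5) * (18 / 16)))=1512 / 19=79.58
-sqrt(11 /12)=-sqrt(33) /6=-0.96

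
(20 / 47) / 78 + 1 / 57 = 267 / 11609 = 0.02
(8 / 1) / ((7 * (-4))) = -2 / 7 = -0.29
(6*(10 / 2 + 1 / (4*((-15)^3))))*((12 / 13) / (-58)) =-67499 / 141375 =-0.48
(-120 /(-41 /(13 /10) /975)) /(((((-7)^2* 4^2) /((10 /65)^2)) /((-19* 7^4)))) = -209475 /41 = -5109.15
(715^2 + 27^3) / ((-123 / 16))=-8494528 / 123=-69061.20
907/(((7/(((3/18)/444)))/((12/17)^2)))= 1814/74851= 0.02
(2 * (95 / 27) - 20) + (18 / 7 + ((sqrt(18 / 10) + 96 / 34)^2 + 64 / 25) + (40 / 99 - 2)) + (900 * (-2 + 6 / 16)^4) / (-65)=-1479725082679 / 15381273600 + 288 * sqrt(5) / 85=-88.63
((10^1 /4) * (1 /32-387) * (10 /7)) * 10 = -221125 /16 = -13820.31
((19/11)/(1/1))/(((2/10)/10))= 950/11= 86.36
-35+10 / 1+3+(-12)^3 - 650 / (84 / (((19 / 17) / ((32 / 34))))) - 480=-1504735 / 672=-2239.19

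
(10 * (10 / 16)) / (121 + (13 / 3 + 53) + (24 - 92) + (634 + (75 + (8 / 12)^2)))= 225 / 29512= 0.01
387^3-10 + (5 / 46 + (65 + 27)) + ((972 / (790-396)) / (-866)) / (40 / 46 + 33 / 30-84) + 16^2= 1430306055755898779 / 24677067494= 57960941.11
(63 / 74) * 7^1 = 441 / 74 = 5.96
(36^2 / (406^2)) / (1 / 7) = 324 / 5887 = 0.06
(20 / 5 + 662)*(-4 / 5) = -2664 / 5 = -532.80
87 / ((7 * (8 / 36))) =783 / 14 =55.93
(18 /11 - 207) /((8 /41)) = -92619 /88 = -1052.49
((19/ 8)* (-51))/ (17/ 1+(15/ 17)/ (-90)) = -49419/ 6932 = -7.13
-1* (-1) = 1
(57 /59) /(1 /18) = 1026 /59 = 17.39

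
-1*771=-771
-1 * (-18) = 18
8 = 8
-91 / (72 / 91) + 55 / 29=-236189 / 2088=-113.12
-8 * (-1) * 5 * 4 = 160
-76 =-76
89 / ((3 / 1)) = 89 / 3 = 29.67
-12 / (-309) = 4 / 103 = 0.04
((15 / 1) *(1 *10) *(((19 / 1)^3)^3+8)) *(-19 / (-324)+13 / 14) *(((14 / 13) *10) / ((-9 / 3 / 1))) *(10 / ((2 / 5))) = -38594965563306250 / 9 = -4288329507034027.78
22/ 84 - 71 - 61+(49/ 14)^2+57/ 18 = -3257/ 28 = -116.32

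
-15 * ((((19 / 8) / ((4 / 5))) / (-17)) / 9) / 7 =475 / 11424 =0.04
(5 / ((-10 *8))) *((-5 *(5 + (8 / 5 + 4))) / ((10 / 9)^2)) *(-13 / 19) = -55809 / 30400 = -1.84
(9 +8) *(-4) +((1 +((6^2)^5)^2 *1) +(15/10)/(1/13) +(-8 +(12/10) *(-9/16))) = 146246337602516793/40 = 3656158440062919.82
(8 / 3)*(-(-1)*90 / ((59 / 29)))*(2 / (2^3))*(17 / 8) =7395 / 118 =62.67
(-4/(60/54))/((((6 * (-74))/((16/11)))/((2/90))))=8/30525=0.00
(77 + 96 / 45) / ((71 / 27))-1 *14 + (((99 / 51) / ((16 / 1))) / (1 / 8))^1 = 205957 / 12070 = 17.06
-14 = -14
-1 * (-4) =4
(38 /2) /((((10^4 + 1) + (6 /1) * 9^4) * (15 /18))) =114 /246835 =0.00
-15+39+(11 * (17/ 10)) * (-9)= -1443/ 10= -144.30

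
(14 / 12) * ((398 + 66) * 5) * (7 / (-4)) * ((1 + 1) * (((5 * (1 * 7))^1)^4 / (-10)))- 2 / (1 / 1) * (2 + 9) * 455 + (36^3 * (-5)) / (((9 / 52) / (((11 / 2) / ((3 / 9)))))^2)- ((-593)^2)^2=-373066768343 / 3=-124355589447.67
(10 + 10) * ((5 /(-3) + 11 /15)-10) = -656 /3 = -218.67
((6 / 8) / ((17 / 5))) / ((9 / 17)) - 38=-37.58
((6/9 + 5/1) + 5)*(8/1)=256/3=85.33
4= 4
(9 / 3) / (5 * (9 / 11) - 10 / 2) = -33 / 10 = -3.30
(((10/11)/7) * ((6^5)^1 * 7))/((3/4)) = 103680/11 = 9425.45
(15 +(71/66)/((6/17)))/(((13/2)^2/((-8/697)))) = -57176/11661507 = -0.00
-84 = -84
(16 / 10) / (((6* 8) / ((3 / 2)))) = 1 / 20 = 0.05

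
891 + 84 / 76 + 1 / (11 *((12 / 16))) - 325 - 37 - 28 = 314896 / 627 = 502.23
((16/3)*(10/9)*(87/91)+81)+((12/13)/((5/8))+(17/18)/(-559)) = 2387731/27090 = 88.14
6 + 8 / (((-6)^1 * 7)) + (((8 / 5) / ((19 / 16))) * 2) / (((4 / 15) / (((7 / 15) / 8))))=12766 / 1995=6.40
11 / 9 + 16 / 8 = 29 / 9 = 3.22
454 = 454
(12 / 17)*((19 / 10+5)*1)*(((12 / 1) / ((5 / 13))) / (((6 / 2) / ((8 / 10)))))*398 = 34272576 / 2125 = 16128.27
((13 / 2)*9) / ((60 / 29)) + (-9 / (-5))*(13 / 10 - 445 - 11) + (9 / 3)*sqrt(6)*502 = 2898.75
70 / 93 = 0.75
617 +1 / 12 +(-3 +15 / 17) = 125453 / 204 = 614.97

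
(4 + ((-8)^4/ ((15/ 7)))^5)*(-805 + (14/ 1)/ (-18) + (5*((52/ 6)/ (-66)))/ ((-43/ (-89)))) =-22193175057091768007399484164/ 1077553125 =-20595898747072695842.63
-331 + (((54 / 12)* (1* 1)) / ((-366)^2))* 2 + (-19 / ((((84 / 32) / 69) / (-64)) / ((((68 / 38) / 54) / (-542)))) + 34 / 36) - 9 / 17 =-4309654877063 / 12959841132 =-332.54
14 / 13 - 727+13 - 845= -20253 / 13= -1557.92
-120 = -120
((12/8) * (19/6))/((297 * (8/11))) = 0.02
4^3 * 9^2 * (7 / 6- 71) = -362016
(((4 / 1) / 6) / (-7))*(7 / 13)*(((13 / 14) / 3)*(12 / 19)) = -4 / 399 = -0.01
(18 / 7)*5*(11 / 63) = 110 / 49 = 2.24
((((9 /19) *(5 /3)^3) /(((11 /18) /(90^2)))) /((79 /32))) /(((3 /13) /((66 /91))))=388800000 /10507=37003.90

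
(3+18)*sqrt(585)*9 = 4571.30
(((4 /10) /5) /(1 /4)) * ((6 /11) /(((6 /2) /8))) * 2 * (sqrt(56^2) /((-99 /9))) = -14336 /3025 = -4.74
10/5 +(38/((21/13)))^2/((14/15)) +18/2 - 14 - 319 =278752/1029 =270.90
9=9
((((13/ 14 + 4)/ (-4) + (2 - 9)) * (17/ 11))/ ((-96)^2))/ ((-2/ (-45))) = -39185/ 1261568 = -0.03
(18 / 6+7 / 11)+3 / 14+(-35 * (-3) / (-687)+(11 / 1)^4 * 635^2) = 208196965187257 / 35266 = 5903617228.70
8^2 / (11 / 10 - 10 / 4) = -320 / 7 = -45.71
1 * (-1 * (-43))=43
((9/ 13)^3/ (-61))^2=531441/ 17960556289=0.00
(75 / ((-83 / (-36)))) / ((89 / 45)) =121500 / 7387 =16.45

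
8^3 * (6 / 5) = 614.40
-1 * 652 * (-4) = 2608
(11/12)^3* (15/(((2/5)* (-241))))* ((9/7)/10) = -6655/431872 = -0.02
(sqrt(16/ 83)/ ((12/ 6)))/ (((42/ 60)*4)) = 5*sqrt(83)/ 581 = 0.08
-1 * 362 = -362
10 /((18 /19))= 95 /9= 10.56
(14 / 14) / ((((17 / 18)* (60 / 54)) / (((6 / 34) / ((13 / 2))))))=486 / 18785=0.03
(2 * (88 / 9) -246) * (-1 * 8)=16304 / 9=1811.56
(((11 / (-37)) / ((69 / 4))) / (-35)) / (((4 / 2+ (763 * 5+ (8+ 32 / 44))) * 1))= 484 / 3760326465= 0.00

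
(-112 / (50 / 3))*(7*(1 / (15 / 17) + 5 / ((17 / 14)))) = -524888 / 2125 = -247.01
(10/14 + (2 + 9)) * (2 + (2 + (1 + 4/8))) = 451/7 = 64.43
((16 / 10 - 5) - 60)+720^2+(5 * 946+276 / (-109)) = 285069917 / 545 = 523064.07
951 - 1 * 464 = 487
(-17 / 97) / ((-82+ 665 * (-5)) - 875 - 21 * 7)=17 / 429613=0.00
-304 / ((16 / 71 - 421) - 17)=10792 / 15541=0.69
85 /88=0.97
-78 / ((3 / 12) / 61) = -19032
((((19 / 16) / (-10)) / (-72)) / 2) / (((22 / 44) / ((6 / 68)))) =19 / 130560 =0.00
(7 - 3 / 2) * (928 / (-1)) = -5104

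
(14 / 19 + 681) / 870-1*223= -3673237 / 16530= -222.22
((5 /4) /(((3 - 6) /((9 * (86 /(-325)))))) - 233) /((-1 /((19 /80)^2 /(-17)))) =-10888121 /14144000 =-0.77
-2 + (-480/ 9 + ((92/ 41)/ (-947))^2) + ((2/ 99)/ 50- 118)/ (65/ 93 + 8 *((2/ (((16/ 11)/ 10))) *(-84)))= -19706476121711819533/ 356223390785046125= -55.32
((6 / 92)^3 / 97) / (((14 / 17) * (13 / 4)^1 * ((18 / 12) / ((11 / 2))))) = 1683 / 429592436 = 0.00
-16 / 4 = -4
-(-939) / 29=939 / 29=32.38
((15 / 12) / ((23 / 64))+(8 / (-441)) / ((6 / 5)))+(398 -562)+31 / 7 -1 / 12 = -19011019 / 121716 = -156.19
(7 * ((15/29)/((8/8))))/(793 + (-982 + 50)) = -105/4031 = -0.03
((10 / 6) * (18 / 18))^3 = 125 / 27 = 4.63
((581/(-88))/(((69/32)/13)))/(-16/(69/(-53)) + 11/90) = -906360/282623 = -3.21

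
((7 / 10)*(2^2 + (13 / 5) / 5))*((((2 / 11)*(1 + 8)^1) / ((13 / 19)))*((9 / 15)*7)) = 2840481 / 89375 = 31.78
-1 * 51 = -51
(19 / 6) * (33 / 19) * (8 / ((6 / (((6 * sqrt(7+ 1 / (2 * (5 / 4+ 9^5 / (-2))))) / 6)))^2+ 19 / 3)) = 109117668 / 28460375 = 3.83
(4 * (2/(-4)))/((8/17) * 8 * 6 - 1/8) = -272/3055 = -0.09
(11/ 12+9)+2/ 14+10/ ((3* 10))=291/ 28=10.39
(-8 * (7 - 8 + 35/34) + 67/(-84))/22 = -1475/31416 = -0.05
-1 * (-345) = 345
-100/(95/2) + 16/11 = -136/209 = -0.65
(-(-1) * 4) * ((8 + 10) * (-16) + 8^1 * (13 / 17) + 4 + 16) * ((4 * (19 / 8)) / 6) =-28196 / 17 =-1658.59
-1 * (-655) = 655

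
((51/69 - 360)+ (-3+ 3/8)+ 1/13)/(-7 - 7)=25.84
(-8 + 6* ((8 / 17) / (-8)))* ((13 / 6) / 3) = -923 / 153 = -6.03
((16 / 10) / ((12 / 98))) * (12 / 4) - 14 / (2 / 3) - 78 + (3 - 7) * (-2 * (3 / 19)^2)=-59.60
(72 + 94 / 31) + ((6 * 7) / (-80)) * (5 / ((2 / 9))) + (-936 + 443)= -213171 / 496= -429.78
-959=-959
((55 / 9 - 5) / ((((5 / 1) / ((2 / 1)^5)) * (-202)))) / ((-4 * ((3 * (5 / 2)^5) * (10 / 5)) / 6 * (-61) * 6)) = -128 / 519834375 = -0.00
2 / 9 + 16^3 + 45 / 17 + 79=639214 / 153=4177.87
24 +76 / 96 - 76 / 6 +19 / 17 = 1801 / 136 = 13.24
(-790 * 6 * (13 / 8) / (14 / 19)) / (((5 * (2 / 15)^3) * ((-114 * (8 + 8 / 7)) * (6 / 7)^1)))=987.26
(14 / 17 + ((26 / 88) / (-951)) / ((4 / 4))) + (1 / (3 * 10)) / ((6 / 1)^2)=52762829 / 64021320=0.82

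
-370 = -370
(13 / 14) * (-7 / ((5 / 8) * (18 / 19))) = -494 / 45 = -10.98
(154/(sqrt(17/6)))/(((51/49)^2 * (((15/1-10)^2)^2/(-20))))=-1479016 * sqrt(102)/5527125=-2.70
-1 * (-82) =82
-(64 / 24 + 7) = -29 / 3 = -9.67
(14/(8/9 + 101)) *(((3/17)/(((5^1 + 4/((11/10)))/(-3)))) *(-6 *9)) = 96228/211565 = 0.45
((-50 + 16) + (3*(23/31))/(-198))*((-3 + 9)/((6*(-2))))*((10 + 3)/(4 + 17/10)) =4523155/116622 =38.78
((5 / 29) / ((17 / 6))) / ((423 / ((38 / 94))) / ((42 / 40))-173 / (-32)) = 127680 / 2102294477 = 0.00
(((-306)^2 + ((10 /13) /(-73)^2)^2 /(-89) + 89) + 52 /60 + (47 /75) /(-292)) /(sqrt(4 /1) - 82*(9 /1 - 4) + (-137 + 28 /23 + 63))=-949256781669228053 /4869372548843400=-194.94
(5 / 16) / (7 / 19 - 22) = -0.01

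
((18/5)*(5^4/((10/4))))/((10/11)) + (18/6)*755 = 3255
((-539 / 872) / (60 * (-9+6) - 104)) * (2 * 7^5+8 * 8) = 73.30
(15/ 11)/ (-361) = -15/ 3971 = -0.00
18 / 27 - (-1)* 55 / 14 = 193 / 42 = 4.60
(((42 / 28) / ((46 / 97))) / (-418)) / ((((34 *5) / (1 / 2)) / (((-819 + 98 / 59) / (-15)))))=-4677631 / 3857136800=-0.00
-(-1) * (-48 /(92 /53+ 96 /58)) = -18444 /1303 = -14.16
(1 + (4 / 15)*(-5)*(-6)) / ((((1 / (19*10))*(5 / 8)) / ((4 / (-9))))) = -1216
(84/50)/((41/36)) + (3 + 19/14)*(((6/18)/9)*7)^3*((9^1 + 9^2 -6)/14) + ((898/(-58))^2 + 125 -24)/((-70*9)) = 55025420264/39590222175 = 1.39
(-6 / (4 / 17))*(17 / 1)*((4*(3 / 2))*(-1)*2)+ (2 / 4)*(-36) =5184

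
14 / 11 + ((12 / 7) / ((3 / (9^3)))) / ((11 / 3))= 8846 / 77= 114.88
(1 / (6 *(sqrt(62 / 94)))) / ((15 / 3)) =sqrt(1457) / 930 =0.04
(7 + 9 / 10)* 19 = 1501 / 10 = 150.10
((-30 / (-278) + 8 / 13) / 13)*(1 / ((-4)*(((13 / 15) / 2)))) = -19605 / 610766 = -0.03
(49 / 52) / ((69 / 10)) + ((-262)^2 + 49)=123235487 / 1794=68693.14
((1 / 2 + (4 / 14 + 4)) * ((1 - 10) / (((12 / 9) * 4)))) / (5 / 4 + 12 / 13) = -23517 / 6328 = -3.72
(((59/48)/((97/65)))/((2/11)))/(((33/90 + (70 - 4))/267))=5119725/280912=18.23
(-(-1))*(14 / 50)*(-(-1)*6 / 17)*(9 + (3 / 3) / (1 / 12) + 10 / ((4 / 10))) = 1932 / 425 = 4.55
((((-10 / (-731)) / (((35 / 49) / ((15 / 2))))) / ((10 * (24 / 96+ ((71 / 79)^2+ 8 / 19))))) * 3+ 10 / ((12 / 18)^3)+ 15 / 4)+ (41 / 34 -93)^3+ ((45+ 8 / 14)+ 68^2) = -911315603618195249 / 1185428331304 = -768764.82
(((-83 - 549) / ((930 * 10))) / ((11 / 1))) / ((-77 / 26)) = 4108 / 1969275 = 0.00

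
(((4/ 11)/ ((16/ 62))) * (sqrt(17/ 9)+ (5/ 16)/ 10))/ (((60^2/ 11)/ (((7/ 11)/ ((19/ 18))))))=217/ 2675200+ 217 * sqrt(17)/ 250800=0.00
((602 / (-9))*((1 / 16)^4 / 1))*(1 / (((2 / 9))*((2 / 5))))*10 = -7525 / 65536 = -0.11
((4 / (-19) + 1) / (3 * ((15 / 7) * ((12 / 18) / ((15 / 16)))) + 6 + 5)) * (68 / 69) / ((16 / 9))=5355 / 190532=0.03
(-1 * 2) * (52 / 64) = -13 / 8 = -1.62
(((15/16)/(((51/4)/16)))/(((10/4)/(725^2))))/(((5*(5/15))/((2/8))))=630750/17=37102.94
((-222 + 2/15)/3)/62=-1664/1395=-1.19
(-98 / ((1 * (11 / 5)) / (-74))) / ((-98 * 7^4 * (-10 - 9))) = 370 / 501809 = 0.00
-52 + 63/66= -1123/22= -51.05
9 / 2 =4.50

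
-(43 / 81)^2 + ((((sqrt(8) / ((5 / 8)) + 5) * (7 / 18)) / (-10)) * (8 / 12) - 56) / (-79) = 56 * sqrt(2) / 53325 + 444391 / 1036638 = 0.43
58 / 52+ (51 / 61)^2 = 175535 / 96746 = 1.81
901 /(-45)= -901 /45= -20.02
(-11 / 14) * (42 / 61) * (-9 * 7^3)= 101871 / 61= 1670.02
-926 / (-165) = 926 / 165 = 5.61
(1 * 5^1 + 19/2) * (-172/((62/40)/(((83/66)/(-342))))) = 1035010/174933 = 5.92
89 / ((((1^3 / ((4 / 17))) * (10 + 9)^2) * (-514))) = -0.00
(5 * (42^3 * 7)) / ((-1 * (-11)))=235734.55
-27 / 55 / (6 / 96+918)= -432 / 807895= -0.00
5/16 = 0.31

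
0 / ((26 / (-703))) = 0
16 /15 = 1.07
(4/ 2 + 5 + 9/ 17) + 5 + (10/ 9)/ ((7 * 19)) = 255131/ 20349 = 12.54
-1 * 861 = -861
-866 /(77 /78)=-67548 /77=-877.25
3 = 3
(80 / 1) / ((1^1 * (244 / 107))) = 2140 / 61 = 35.08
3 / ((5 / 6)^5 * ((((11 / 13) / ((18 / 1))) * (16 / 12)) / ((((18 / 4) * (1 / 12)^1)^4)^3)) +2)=135984591639 / 147730157194426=0.00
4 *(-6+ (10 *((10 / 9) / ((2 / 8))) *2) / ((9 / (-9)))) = -3416 / 9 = -379.56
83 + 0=83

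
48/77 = 0.62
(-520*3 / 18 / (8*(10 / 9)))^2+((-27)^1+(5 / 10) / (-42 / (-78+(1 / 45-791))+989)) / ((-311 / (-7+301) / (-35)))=-76813237165737 / 96225256048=-798.26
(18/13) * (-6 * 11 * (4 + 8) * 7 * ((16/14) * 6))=-684288/13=-52637.54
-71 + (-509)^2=259010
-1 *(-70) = 70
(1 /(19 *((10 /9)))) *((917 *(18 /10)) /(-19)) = -74277 /18050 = -4.12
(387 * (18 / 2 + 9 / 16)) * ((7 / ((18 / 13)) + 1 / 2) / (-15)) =-10965 / 8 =-1370.62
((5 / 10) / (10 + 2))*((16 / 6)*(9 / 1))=1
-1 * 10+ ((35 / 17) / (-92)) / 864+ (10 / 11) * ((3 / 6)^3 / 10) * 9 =-147122737 / 14864256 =-9.90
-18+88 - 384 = -314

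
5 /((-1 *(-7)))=5 /7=0.71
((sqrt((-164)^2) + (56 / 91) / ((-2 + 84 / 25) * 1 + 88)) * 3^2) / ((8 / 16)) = 2952.12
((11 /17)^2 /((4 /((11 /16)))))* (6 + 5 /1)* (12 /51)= 14641 /78608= 0.19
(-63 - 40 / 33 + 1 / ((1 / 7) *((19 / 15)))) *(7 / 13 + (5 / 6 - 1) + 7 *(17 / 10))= -88052828 / 122265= -720.18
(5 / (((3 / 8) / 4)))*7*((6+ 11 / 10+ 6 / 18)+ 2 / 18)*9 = 76048 / 3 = 25349.33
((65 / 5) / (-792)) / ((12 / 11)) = -13 / 864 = -0.02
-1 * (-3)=3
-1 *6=-6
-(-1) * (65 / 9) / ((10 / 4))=26 / 9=2.89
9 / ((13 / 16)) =144 / 13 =11.08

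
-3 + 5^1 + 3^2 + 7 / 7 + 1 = 13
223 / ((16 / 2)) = 223 / 8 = 27.88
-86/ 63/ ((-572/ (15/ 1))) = 215/ 6006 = 0.04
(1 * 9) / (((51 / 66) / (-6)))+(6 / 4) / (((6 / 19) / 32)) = 1396 / 17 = 82.12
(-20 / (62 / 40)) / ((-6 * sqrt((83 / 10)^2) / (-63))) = -16.32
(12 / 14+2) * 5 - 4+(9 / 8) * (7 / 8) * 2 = 2745 / 224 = 12.25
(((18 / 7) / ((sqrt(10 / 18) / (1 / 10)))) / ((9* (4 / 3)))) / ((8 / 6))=27* sqrt(5) / 2800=0.02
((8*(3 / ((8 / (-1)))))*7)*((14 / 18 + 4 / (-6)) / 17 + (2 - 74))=77105 / 51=1511.86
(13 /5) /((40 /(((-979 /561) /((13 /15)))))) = -0.13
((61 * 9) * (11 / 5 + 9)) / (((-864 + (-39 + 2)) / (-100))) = 614880 / 901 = 682.44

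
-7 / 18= -0.39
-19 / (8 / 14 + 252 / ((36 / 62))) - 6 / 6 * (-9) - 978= -2947831 / 3042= -969.04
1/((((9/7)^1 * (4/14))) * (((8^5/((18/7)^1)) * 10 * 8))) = 7/2621440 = 0.00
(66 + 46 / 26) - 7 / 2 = 1671 / 26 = 64.27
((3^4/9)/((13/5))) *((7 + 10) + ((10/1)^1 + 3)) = 1350/13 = 103.85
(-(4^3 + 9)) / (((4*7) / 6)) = -219 / 14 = -15.64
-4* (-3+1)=8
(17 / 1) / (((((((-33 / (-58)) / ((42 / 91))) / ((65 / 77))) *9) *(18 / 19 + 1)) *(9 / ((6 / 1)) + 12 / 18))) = 374680 / 1222221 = 0.31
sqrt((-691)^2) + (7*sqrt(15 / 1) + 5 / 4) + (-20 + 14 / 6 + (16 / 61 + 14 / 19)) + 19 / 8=7*sqrt(15) + 18858065 / 27816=705.07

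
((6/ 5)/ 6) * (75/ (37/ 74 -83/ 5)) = -150/ 161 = -0.93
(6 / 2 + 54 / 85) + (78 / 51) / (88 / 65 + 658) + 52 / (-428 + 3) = 32014622 / 9107325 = 3.52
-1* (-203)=203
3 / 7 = 0.43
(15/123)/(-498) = -5/20418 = -0.00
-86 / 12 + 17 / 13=-457 / 78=-5.86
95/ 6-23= -43/ 6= -7.17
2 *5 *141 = 1410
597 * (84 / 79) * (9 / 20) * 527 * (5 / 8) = 94087.01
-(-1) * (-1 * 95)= -95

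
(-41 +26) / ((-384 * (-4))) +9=4603 / 512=8.99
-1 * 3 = -3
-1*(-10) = 10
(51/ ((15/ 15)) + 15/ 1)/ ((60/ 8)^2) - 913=-68387/ 75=-911.83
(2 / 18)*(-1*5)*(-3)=5 / 3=1.67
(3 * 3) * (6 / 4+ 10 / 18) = 37 / 2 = 18.50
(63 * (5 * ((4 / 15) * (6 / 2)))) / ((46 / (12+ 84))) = 12096 / 23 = 525.91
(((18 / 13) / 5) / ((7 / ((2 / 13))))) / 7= 36 / 41405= 0.00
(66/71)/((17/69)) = 4554/1207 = 3.77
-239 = -239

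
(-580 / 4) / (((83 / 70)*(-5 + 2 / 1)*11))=3.71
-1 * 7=-7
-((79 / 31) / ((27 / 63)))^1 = -553 / 93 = -5.95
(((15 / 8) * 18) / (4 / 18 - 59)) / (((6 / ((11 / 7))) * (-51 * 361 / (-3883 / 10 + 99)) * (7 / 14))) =-859221 / 181802488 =-0.00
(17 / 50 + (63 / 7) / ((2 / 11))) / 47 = 1246 / 1175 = 1.06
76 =76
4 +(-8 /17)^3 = 19140 /4913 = 3.90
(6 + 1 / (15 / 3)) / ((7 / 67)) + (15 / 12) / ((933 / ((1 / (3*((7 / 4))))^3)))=2563764043 / 43202565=59.34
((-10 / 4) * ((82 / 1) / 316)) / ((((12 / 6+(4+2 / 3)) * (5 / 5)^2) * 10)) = -0.01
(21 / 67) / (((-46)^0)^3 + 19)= 21 / 1340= 0.02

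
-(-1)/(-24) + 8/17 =175/408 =0.43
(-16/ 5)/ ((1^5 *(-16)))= 1/ 5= 0.20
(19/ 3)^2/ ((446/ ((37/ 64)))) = 13357/ 256896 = 0.05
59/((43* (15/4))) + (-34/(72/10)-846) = -3290879/3870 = -850.36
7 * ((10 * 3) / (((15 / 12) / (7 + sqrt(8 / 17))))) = 336 * sqrt(34) / 17 + 1176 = 1291.25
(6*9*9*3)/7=1458/7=208.29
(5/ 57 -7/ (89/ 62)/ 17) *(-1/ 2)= 17173/ 172482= 0.10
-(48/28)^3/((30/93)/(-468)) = 12534912/1715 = 7308.99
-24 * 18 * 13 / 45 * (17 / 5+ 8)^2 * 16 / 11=-32438016 / 1375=-23591.28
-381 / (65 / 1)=-381 / 65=-5.86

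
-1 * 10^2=-100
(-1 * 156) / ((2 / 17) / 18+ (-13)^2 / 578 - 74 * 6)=0.35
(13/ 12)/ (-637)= -0.00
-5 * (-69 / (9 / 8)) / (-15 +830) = 184 / 489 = 0.38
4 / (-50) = -2 / 25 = -0.08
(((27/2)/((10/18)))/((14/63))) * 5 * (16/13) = 8748/13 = 672.92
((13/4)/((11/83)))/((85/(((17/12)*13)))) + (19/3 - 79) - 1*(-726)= 579609/880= 658.65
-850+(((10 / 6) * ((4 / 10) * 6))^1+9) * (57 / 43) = -35809 / 43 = -832.77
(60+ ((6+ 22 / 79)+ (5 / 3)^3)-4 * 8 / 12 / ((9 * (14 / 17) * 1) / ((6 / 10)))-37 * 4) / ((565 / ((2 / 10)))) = -5771411 / 210900375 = -0.03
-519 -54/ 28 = -7293/ 14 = -520.93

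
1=1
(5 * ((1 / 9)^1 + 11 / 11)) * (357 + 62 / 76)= 339925 / 171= 1987.87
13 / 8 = 1.62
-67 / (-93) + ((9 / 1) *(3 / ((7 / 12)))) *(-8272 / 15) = -83081623 / 3255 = -25524.31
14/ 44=7/ 22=0.32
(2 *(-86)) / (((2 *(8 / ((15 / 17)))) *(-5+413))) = -215 / 9248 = -0.02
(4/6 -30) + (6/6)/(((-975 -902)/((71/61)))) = -10075949/343491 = -29.33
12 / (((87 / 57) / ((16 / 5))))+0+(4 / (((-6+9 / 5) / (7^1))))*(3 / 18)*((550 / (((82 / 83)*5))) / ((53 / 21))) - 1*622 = -610502048 / 945255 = -645.86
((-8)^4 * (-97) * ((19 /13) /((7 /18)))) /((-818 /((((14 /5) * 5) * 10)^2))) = 190232985600 /5317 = 35778255.71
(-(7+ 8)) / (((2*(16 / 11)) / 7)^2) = -86.85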